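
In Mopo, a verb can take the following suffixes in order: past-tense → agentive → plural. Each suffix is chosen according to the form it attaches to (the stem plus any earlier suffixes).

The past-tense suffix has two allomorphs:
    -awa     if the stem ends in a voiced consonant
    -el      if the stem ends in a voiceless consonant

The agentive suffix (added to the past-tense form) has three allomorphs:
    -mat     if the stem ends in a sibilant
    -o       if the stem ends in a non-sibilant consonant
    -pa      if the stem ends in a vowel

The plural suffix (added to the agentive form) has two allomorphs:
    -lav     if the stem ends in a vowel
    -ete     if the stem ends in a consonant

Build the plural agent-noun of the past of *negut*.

The final consonant of *negut* is /t/, which is voiceless, so the past-tense suffix is -el, giving *negutel*.
The final sound of the past-tense form *negutel* is /l/, which is a non-sibilant consonant, so the agentive suffix is -o, giving *negutelo*.
The final sound of the agentive form *negutelo* is /o/, which is a vowel, so the plural suffix is -lav, giving *negutelolav*.

negutelolav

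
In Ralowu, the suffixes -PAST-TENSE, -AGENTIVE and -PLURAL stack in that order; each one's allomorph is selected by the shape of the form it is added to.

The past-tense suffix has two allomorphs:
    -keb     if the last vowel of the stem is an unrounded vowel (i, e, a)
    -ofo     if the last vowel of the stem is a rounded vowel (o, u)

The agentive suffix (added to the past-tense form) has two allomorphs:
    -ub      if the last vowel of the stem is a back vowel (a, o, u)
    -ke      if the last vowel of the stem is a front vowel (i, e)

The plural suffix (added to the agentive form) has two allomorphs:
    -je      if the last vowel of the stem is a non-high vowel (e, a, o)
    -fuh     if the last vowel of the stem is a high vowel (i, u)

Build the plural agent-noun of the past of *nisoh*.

nisohofoubfuh

*nisoh*: last vowel = /o/, a rounded vowel → -ofo → *nisohofo*.
The past-tense form *nisohofo*: last vowel = /o/, a back vowel → -ub → *nisohofoub*.
The agentive form *nisohofoub* — last vowel /u/ (a high vowel) → -fuh → *nisohofoubfuh*.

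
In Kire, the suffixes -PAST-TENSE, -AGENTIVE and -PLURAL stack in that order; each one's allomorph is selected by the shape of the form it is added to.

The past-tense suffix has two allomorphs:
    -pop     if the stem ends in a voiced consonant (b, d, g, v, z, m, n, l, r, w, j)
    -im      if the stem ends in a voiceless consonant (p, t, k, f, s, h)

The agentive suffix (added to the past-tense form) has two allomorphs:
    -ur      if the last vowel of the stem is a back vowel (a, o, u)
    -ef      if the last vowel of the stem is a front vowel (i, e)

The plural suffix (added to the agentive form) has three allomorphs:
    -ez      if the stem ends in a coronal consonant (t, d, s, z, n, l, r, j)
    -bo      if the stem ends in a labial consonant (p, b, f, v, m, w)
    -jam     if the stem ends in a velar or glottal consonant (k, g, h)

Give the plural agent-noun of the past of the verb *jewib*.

The final consonant of *jewib* is /b/, which is voiced, so the past-tense suffix is -pop, giving *jewibpop*.
The past-tense form *jewibpop* — last vowel /o/ (a back vowel) → -ur → *jewibpopur*.
Since the final consonant of the agentive form *jewibpopur* is /r/ (coronal), it takes -ez, giving *jewibpopurez*.

jewibpopurez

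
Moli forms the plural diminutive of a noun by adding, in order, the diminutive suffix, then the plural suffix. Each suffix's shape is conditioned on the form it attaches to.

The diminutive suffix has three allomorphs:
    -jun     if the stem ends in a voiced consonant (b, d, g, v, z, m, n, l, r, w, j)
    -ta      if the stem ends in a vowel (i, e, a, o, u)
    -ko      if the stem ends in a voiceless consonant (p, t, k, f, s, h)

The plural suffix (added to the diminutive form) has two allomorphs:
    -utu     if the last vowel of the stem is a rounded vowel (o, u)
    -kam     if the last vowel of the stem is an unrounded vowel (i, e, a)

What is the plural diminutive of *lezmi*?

lezmitakam

The final sound of *lezmi* is /i/, which is a vowel, so the diminutive suffix is -ta, giving *lezmita*.
The last vowel of the diminutive form *lezmita* is /a/, which is an unrounded vowel, so the plural suffix is -kam, giving *lezmitakam*.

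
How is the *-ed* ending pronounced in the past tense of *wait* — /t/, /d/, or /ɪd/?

/ɪd/

The stem *wait* ends in /t/ or /d/.
The -ed suffix is realized as /ɪd/ after /t, d/; as /t/ after other voiceless consonants; and as /d/ after other voiced sounds.
So -ed on *wait* is pronounced /ɪd/.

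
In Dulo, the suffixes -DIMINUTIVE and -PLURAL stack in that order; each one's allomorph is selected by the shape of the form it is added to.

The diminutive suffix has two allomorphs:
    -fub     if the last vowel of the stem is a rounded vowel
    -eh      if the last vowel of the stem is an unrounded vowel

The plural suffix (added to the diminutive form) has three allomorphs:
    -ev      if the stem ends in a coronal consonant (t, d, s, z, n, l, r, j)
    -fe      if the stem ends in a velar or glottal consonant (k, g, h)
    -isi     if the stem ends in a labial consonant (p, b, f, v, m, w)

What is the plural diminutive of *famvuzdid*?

famvuzdidehfe

Since the last vowel of *famvuzdid* is /i/ (an unrounded vowel), it takes -eh, giving *famvuzdideh*.
Since the final consonant of the diminutive form *famvuzdideh* is /h/ (velar/glottal), it takes -fe, giving *famvuzdidehfe*.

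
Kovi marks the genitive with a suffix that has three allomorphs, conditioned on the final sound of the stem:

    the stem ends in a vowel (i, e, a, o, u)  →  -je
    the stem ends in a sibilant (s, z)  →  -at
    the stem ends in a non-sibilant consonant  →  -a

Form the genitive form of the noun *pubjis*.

*pubjis* — final sound /s/ (a sibilant) → -at → *pubjisat*.

pubjisat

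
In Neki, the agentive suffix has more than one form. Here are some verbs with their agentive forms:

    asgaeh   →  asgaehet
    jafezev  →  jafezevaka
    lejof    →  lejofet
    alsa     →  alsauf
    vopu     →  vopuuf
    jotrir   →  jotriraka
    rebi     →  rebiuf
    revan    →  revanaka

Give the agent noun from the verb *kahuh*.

Looking at the final sound of each stem: -et when the stem ends in a voiceless consonant (*asgaeh*, *lejof*); -aka when the stem ends in a voiced consonant (*jafezev*, *jotrir*, *revan*); -uf when the stem ends in a vowel (*alsa*, *vopu*, *rebi*).
Since the final sound of *kahuh* is /h/ (a voiceless consonant), it takes -et, giving *kahuhet*.

kahuhet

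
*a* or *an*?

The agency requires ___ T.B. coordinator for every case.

a

The indefinite article is chosen by the initial *sound* of the following word, not its spelling.
The initialism *T.B.* is read letter by letter; the first letter, T, is pronounced /tiː/, which begins with a consonant sound.
So the article is *a*: The agency requires a T.B. coordinator for every case.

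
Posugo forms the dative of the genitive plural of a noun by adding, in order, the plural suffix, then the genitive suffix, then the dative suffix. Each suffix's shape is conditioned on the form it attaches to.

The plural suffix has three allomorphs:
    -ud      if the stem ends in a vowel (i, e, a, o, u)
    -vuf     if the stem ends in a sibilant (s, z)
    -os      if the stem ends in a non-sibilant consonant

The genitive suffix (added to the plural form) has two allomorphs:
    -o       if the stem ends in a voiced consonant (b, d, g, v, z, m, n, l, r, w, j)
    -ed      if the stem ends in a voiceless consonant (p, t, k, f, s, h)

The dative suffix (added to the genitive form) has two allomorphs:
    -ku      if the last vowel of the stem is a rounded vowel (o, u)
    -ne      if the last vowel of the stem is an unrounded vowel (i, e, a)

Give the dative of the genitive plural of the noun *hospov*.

hospovosedne

*hospov*: final sound = /v/, a non-sibilant consonant → -os → *hospovos*.
The plural form *hospovos* — final consonant /s/ (voiceless) → -ed → *hospovosed*.
The genitive form *hospovosed*: last vowel = /e/, an unrounded vowel → -ne → *hospovosedne*.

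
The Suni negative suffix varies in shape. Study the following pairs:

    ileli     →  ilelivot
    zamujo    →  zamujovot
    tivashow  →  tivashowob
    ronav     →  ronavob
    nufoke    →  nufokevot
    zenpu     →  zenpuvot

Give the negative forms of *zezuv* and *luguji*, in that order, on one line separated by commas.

zezuvob, lugujivot

The suffix is conditioned by the final sound: -ob when the stem ends in a consonant (*tivashow*, *ronav*); -vot when the stem ends in a vowel (*ileli*, *zamujo*, *nufoke*, *zenpu*).
*zezuv*: final sound = /v/, a consonant → -ob → *zezuvob*.
The final sound of *luguji* is /i/, which is a vowel, so the suffix is -vot, giving *lugujivot*.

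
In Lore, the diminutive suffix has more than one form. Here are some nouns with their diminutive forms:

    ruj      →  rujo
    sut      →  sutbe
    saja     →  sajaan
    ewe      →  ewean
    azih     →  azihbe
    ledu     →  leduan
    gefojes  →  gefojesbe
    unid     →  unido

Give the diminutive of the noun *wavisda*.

wavisdaan

Looking at the final sound of each stem: -be when the stem ends in a voiceless consonant (*sut*, *azih*, *gefojes*); -o when the stem ends in a voiced consonant (*ruj*, *unid*); -an when the stem ends in a vowel (*saja*, *ewe*, *ledu*).
*wavisda*: final sound = /a/, a vowel → -an → *wavisdaan*.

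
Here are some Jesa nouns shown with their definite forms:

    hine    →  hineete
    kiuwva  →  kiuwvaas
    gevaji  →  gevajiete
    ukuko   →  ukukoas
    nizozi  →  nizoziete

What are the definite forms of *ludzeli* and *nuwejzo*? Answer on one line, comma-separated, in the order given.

ludzeliete, nuwejzoas

Looking at the last vowel of each stem: -ete when the last vowel of the stem is a front vowel (*hine*, *gevaji*, *nizozi*); -as when the last vowel of the stem is a back vowel (*kiuwva*, *ukuko*).
The last vowel of *ludzeli* is /i/, which is a front vowel, so the suffix is -ete, giving *ludzeliete*.
The last vowel of *nuwejzo* is /o/, which is a back vowel, so the suffix is -as, giving *nuwejzoas*.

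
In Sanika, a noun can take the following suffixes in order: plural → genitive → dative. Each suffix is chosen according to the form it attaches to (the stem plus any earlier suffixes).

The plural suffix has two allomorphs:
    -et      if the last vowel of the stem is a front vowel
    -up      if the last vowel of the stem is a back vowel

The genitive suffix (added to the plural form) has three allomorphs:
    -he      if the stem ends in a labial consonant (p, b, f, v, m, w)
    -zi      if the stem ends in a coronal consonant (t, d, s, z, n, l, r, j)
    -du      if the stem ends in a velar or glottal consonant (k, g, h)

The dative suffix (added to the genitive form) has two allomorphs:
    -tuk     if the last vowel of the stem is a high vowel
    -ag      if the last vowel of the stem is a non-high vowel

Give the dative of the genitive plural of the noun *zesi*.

*zesi*: last vowel = /i/, a front vowel → -et → *zesiet*.
The plural form *zesiet* — final consonant /t/ (coronal) → -zi → *zesietzi*.
Since the last vowel of the genitive form *zesietzi* is /i/ (a high vowel), it takes -tuk, giving *zesietzituk*.

zesietzituk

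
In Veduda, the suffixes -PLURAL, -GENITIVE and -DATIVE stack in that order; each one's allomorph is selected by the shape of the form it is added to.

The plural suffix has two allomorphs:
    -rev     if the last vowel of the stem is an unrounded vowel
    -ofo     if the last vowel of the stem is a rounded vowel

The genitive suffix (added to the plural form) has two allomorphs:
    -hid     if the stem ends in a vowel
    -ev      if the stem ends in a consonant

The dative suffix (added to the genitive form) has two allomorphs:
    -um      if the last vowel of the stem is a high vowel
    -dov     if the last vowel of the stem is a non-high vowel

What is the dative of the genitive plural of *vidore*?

Since the last vowel of *vidore* is /e/ (an unrounded vowel), it takes -rev, giving *vidorerev*.
The plural form *vidorerev* — final sound /v/ (a consonant) → -ev → *vidorerevev*.
The last vowel of the genitive form *vidorerevev* is /e/, which is a non-high vowel, so the dative suffix is -dov, giving *vidorerevevdov*.

vidorerevevdov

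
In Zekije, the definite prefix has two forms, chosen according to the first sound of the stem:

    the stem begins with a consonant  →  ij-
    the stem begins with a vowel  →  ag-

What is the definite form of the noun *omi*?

agomi

The first sound of *omi* is /o/, which is a vowel, so the prefix is ag-, giving *agomi*.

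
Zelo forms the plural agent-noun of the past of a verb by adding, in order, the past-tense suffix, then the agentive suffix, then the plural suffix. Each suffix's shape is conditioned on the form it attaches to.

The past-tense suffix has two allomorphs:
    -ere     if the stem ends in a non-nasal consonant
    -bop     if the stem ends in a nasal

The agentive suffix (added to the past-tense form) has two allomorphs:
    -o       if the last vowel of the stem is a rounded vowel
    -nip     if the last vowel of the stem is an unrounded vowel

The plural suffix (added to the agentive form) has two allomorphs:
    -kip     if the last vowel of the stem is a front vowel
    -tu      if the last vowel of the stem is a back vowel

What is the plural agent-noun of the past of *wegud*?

Since the final consonant of *wegud* is /d/ (non-nasal), it takes -ere, giving *wegudere*.
Since the last vowel of the past-tense form *wegudere* is /e/ (an unrounded vowel), it takes -nip, giving *weguderenip*.
The agentive form *weguderenip* — last vowel /i/ (a front vowel) → -kip → *weguderenipkip*.

weguderenipkip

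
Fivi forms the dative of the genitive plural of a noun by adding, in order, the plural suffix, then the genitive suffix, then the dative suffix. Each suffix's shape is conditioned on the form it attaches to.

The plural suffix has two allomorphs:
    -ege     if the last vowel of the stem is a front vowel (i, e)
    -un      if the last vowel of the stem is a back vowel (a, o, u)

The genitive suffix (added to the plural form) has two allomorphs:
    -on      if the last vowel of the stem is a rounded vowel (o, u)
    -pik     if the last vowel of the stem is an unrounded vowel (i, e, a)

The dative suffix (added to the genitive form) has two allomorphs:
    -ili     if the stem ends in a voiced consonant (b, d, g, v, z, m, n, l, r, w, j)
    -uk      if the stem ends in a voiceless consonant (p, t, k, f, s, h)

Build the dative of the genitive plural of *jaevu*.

jaevuunonili

The last vowel of *jaevu* is /u/, which is a back vowel, so the plural suffix is -un, giving *jaevuun*.
The plural form *jaevuun* — last vowel /u/ (a rounded vowel) → -on → *jaevuunon*.
The genitive form *jaevuunon* — final consonant /n/ (voiced) → -ili → *jaevuunonili*.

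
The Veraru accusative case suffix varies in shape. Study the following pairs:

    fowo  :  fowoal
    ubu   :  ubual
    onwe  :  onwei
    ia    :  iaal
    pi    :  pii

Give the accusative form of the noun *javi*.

javii

The pattern is front/back vowel harmony: -i when the last vowel of the stem is a front vowel (*onwe*, *pi*); -al when the last vowel of the stem is a back vowel (*fowo*, *ubu*, *ia*).
Since the last vowel of *javi* is /i/ (a front vowel), it takes -i, giving *javii*.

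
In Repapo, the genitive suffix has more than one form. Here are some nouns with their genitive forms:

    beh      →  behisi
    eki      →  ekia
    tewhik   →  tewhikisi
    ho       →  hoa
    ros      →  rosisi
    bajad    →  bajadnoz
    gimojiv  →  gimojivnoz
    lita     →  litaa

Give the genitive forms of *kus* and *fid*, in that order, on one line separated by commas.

Looking at the final sound of each stem: -isi when the stem ends in a voiceless consonant (*beh*, *tewhik*, *ros*); -noz when the stem ends in a voiced consonant (*bajad*, *gimojiv*); -a when the stem ends in a vowel (*eki*, *ho*, *lita*).
*kus* — final sound /s/ (a voiceless consonant) → -isi → *kusisi*.
*fid* — final sound /d/ (a voiced consonant) → -noz → *fidnoz*.

kusisi, fidnoz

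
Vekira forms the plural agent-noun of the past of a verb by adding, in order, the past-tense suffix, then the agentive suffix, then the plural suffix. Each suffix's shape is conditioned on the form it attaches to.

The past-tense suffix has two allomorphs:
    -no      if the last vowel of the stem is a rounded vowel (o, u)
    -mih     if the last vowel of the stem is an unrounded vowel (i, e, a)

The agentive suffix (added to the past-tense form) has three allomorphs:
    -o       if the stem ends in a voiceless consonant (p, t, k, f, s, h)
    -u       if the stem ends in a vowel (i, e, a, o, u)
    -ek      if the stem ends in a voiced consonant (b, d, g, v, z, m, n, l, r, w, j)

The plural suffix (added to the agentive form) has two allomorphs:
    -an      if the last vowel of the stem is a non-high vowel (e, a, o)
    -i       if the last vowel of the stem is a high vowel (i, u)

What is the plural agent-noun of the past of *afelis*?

*afelis* — last vowel /i/ (an unrounded vowel) → -mih → *afelismih*.
The past-tense form *afelismih* — final sound /h/ (a voiceless consonant) → -o → *afelismiho*.
The agentive form *afelismiho*: last vowel = /o/, a non-high vowel → -an → *afelismihoan*.

afelismihoan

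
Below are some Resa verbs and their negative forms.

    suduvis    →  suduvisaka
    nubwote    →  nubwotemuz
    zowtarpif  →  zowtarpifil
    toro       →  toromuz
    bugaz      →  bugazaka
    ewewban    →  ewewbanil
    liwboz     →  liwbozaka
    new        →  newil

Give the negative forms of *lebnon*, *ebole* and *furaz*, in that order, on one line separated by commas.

lebnonil, ebolemuz, furazaka

Looking at the final sound of each stem: -aka when the stem ends in a sibilant (*suduvis*, *bugaz*, *liwboz*); -il when the stem ends in a non-sibilant consonant (*zowtarpif*, *ewewban*, *new*); -muz when the stem ends in a vowel (*nubwote*, *toro*).
*lebnon* — final sound /n/ (a non-sibilant consonant) → -il → *lebnonil*.
*ebole*: final sound = /e/, a vowel → -muz → *ebolemuz*.
*furaz*: final sound = /z/, a sibilant → -aka → *furazaka*.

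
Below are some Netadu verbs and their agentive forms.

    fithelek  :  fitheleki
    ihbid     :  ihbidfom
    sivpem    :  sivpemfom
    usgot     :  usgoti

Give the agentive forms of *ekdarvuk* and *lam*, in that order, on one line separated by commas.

ekdarvuki, lamfom

The alternation tracks the final consonant of the stem — -i when the stem ends in a voiceless consonant (*fithelek*, *usgot*); -fom when the stem ends in a voiced consonant (*ihbid*, *sivpem*).
*ekdarvuk*: final consonant = /k/, voiceless → -i → *ekdarvuki*.
The final consonant of *lam* is /m/, which is voiced, so the suffix is -fom, giving *lamfom*.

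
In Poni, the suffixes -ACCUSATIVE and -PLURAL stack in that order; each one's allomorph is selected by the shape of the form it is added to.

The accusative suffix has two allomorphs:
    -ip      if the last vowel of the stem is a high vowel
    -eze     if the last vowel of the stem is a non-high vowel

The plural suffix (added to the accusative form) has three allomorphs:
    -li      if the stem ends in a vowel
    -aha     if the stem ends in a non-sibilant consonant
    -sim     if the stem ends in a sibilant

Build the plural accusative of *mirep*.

Since the last vowel of *mirep* is /e/ (a non-high vowel), it takes -eze, giving *mirepeze*.
The accusative form *mirepeze*: final sound = /e/, a vowel → -li → *mirepezeli*.

mirepezeli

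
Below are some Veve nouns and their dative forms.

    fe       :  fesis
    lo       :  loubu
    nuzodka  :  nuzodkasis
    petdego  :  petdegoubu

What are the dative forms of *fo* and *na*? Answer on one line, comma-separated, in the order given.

foubu, nasis

The suffix is conditioned by the last vowel: -ubu when the last vowel of the stem is a rounded vowel (*lo*, *petdego*); -sis when the last vowel of the stem is an unrounded vowel (*fe*, *nuzodka*).
*fo* — last vowel /o/ (a rounded vowel) → -ubu → *foubu*.
The last vowel of *na* is /a/, which is an unrounded vowel, so the suffix is -sis, giving *nasis*.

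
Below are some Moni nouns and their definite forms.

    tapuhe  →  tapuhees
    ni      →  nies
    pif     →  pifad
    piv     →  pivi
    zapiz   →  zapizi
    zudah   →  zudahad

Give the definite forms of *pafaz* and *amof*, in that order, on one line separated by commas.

pafazi, amofad

Looking at the final sound of each stem: -ad when the stem ends in a voiceless consonant (*pif*, *zudah*); -i when the stem ends in a voiced consonant (*piv*, *zapiz*); -es when the stem ends in a vowel (*tapuhe*, *ni*).
*pafaz* — final sound /z/ (a voiced consonant) → -i → *pafazi*.
The final sound of *amof* is /f/, which is a voiceless consonant, so the suffix is -ad, giving *amofad*.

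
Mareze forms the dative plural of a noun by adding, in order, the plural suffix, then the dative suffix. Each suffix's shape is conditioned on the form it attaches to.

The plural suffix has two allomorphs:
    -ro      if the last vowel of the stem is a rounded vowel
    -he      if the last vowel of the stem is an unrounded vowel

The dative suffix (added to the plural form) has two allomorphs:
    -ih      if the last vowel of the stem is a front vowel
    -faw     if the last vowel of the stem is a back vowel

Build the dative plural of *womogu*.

womogurofaw

Since the last vowel of *womogu* is /u/ (a rounded vowel), it takes -ro, giving *womoguro*.
The plural form *womoguro* — last vowel /o/ (a back vowel) → -faw → *womogurofaw*.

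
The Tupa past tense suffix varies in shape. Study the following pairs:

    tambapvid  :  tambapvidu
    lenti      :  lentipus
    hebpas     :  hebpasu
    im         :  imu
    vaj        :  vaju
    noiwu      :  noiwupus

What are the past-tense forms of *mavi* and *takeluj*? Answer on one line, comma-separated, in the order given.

The suffix is conditioned by the final sound: -u when the stem ends in a consonant (*tambapvid*, *hebpas*, *im*, *vaj*); -pus when the stem ends in a vowel (*lenti*, *noiwu*).
The final sound of *mavi* is /i/, which is a vowel, so the suffix is -pus, giving *mavipus*.
Since the final sound of *takeluj* is /j/ (a consonant), it takes -u, giving *takeluju*.

mavipus, takeluju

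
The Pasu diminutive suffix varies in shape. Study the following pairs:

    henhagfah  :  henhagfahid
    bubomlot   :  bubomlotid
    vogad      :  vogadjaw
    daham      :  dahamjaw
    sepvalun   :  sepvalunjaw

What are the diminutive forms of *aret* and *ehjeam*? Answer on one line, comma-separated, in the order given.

Looking at the final consonant of each stem: -id when the stem ends in a voiceless consonant (*henhagfah*, *bubomlot*); -jaw when the stem ends in a voiced consonant (*vogad*, *daham*, *sepvalun*).
The final consonant of *aret* is /t/, which is voiceless, so the suffix is -id, giving *aretid*.
*ehjeam*: final consonant = /m/, voiced → -jaw → *ehjeamjaw*.

aretid, ehjeamjaw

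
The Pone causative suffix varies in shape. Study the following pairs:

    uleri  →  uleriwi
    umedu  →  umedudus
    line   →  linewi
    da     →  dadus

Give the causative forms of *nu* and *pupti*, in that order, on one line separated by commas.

nudus, puptiwi

The suffix is conditioned by the last vowel: -wi when the last vowel of the stem is a front vowel (*uleri*, *line*); -dus when the last vowel of the stem is a back vowel (*umedu*, *da*).
*nu*: last vowel = /u/, a back vowel → -dus → *nudus*.
The last vowel of *pupti* is /i/, which is a front vowel, so the suffix is -wi, giving *puptiwi*.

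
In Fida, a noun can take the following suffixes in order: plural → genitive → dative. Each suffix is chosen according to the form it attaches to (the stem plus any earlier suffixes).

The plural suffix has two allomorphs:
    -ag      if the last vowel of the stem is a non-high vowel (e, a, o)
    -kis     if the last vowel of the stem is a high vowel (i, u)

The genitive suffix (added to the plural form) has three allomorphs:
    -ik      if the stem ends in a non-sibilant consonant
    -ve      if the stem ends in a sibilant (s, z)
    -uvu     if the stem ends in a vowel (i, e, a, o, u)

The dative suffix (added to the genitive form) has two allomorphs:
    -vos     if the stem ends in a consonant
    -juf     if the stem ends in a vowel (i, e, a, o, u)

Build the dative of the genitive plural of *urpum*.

urpumkisvejuf

The last vowel of *urpum* is /u/, which is a high vowel, so the plural suffix is -kis, giving *urpumkis*.
The plural form *urpumkis* — final sound /s/ (a sibilant) → -ve → *urpumkisve*.
The final sound of the genitive form *urpumkisve* is /e/, which is a vowel, so the dative suffix is -juf, giving *urpumkisvejuf*.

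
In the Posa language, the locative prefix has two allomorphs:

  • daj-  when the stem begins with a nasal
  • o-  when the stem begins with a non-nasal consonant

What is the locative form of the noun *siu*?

*siu* — first consonant /s/ (non-nasal) → o- → *osiu*.

osiu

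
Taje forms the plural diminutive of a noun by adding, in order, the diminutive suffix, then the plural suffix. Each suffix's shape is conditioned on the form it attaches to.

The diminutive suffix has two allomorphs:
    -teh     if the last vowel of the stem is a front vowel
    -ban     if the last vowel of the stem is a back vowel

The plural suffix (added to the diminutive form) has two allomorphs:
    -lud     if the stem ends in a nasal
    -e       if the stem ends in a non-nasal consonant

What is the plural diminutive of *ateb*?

atebtehe

*ateb* — last vowel /e/ (a front vowel) → -teh → *atebteh*.
The final consonant of the diminutive form *atebteh* is /h/, which is non-nasal, so the plural suffix is -e, giving *atebtehe*.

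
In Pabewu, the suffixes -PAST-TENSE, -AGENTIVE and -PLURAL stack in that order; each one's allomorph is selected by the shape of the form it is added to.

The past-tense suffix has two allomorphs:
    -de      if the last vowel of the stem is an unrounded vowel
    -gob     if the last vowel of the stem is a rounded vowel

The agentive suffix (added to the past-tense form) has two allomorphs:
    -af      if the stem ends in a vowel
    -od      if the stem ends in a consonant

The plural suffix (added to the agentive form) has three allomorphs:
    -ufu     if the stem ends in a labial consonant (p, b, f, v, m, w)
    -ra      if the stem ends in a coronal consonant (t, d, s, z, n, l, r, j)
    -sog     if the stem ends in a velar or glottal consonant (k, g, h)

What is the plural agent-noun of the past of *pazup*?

pazupgobodra

Since the last vowel of *pazup* is /u/ (a rounded vowel), it takes -gob, giving *pazupgob*.
Since the final sound of the past-tense form *pazupgob* is /b/ (a consonant), it takes -od, giving *pazupgobod*.
Since the final consonant of the agentive form *pazupgobod* is /d/ (coronal), it takes -ra, giving *pazupgobodra*.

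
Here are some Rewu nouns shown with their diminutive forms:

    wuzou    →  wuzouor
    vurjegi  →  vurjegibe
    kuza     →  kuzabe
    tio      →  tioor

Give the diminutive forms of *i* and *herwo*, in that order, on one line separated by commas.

Looking at the last vowel of each stem: -or when the last vowel of the stem is a rounded vowel (*wuzou*, *tio*); -be when the last vowel of the stem is an unrounded vowel (*vurjegi*, *kuza*).
*i* — last vowel /i/ (an unrounded vowel) → -be → *ibe*.
Since the last vowel of *herwo* is /o/ (a rounded vowel), it takes -or, giving *herwoor*.

ibe, herwoor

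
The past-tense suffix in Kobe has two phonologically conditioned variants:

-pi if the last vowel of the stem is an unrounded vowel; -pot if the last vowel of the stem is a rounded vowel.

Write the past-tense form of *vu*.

Since the last vowel of *vu* is /u/ (a rounded vowel), it takes -pot, giving *vupot*.

vupot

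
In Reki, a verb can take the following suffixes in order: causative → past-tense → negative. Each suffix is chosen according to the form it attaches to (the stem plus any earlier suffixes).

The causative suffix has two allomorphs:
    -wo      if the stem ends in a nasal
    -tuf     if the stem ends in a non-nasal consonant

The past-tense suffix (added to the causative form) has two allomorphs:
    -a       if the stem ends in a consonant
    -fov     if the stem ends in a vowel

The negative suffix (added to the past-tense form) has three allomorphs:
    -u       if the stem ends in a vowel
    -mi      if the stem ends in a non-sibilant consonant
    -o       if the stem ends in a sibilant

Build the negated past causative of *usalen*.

usalenwofovmi

*usalen*: final consonant = /n/, a nasal → -wo → *usalenwo*.
The causative form *usalenwo*: final sound = /o/, a vowel → -fov → *usalenwofov*.
The past-tense form *usalenwofov* — final sound /v/ (a non-sibilant consonant) → -mi → *usalenwofovmi*.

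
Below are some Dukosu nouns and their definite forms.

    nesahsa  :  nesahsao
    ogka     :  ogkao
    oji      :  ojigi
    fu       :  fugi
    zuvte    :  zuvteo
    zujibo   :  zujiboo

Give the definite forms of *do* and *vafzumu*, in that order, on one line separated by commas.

The alternation tracks the last vowel of the stem — -gi when the last vowel of the stem is a high vowel (*oji*, *fu*); -o when the last vowel of the stem is a non-high vowel (*nesahsa*, *ogka*, *zuvte*, *zujibo*).
Since the last vowel of *do* is /o/ (a non-high vowel), it takes -o, giving *doo*.
Since the last vowel of *vafzumu* is /u/ (a high vowel), it takes -gi, giving *vafzumugi*.

doo, vafzumugi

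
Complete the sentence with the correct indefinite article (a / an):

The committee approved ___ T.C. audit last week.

a

The indefinite article is chosen by the initial *sound* of the following word, not its spelling.
The initialism *T.C.* is read letter by letter; the first letter, T, is pronounced /tiː/, which begins with a consonant sound.
So the article is *a*: The committee approved a T.C. audit last week.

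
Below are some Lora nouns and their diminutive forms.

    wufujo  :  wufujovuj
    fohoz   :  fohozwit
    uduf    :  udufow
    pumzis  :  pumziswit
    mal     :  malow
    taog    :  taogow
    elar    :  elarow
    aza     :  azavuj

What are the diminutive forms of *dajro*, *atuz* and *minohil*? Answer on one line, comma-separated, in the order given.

dajrovuj, atuzwit, minohilow

The suffix is conditioned by the final sound: -wit when the stem ends in a sibilant (*fohoz*, *pumzis*); -ow when the stem ends in a non-sibilant consonant (*uduf*, *mal*, *taog*, *elar*); -vuj when the stem ends in a vowel (*wufujo*, *aza*).
Since the final sound of *dajro* is /o/ (a vowel), it takes -vuj, giving *dajrovuj*.
*atuz* — final sound /z/ (a sibilant) → -wit → *atuzwit*.
The final sound of *minohil* is /l/, which is a non-sibilant consonant, so the suffix is -ow, giving *minohilow*.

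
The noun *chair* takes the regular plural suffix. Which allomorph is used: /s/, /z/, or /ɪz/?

The stem *chair* ends in a voiced non-sibilant sound.
The plural suffix surfaces as /ɪz/ after sibilants, /s/ after other voiceless consonants, and /z/ after other voiced sounds.
So the plural -s on *chair* is pronounced /z/.

/z/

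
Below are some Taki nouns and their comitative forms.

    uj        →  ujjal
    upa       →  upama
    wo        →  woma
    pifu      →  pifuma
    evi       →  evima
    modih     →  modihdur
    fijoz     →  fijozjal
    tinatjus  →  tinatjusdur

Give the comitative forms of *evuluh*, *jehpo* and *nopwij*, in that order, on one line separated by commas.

The pattern is voicing of the final sound: -dur when the stem ends in a voiceless consonant (*modih*, *tinatjus*); -jal when the stem ends in a voiced consonant (*uj*, *fijoz*); -ma when the stem ends in a vowel (*upa*, *wo*, *pifu*, *evi*).
*evuluh*: final sound = /h/, a voiceless consonant → -dur → *evuluhdur*.
*jehpo*: final sound = /o/, a vowel → -ma → *jehpoma*.
The final sound of *nopwij* is /j/, which is a voiced consonant, so the suffix is -jal, giving *nopwijjal*.

evuluhdur, jehpoma, nopwijjal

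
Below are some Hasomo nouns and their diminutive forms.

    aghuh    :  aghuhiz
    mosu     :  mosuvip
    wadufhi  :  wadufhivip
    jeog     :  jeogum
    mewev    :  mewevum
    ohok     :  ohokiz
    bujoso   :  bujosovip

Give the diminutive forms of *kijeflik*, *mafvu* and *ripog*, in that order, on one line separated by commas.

kijeflikiz, mafvuvip, ripogum

The pattern is voicing of the final sound: -iz when the stem ends in a voiceless consonant (*aghuh*, *ohok*); -um when the stem ends in a voiced consonant (*jeog*, *mewev*); -vip when the stem ends in a vowel (*mosu*, *wadufhi*, *bujoso*).
Since the final sound of *kijeflik* is /k/ (a voiceless consonant), it takes -iz, giving *kijeflikiz*.
*mafvu*: final sound = /u/, a vowel → -vip → *mafvuvip*.
The final sound of *ripog* is /g/, which is a voiced consonant, so the suffix is -um, giving *ripogum*.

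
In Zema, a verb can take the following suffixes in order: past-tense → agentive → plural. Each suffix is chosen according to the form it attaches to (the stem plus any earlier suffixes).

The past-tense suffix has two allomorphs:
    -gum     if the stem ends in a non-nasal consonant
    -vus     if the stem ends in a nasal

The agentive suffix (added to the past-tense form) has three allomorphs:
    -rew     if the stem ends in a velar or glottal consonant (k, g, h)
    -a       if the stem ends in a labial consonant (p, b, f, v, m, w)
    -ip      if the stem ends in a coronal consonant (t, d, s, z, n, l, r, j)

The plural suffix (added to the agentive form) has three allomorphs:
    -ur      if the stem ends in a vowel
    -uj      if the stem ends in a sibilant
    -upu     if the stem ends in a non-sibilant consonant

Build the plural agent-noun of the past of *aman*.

Since the final consonant of *aman* is /n/ (a nasal), it takes -vus, giving *amanvus*.
Since the final consonant of the past-tense form *amanvus* is /s/ (coronal), it takes -ip, giving *amanvusip*.
Since the final sound of the agentive form *amanvusip* is /p/ (a non-sibilant consonant), it takes -upu, giving *amanvusipupu*.

amanvusipupu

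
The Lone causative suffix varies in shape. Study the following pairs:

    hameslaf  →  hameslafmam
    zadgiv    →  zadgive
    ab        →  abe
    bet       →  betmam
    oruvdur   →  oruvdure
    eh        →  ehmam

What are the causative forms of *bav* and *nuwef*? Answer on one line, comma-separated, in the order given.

bave, nuwefmam

Looking at the final consonant of each stem: -mam when the stem ends in a voiceless consonant (*hameslaf*, *bet*, *eh*); -e when the stem ends in a voiced consonant (*zadgiv*, *ab*, *oruvdur*).
Since the final consonant of *bav* is /v/ (voiced), it takes -e, giving *bave*.
*nuwef*: final consonant = /f/, voiceless → -mam → *nuwefmam*.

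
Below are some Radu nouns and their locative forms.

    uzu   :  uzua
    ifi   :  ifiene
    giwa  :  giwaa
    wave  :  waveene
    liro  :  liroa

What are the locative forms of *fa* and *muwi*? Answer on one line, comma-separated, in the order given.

faa, muwiene

The pattern is front/back vowel harmony: -ene when the last vowel of the stem is a front vowel (*ifi*, *wave*); -a when the last vowel of the stem is a back vowel (*uzu*, *giwa*, *liro*).
*fa*: last vowel = /a/, a back vowel → -a → *faa*.
Since the last vowel of *muwi* is /i/ (a front vowel), it takes -ene, giving *muwiene*.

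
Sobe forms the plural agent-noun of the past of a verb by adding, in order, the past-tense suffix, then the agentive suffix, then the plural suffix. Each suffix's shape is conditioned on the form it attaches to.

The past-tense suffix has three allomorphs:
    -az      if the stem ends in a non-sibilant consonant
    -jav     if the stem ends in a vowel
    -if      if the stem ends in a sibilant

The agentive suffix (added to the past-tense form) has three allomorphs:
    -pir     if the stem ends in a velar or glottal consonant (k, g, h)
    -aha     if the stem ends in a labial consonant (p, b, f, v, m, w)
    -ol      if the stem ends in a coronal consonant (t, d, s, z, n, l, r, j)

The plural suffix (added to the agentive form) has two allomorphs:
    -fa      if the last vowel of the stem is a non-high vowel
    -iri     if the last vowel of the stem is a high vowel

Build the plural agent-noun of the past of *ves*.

vesifahafa

Since the final sound of *ves* is /s/ (a sibilant), it takes -if, giving *vesif*.
The final consonant of the past-tense form *vesif* is /f/, which is labial, so the agentive suffix is -aha, giving *vesifaha*.
The agentive form *vesifaha*: last vowel = /a/, a non-high vowel → -fa → *vesifahafa*.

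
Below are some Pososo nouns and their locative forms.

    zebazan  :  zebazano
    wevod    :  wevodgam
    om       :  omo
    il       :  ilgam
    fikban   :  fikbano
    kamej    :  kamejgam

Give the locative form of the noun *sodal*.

sodalgam

The suffix is conditioned by the final consonant: -o when the stem ends in a nasal (*zebazan*, *om*, *fikban*); -gam when the stem ends in a non-nasal consonant (*wevod*, *il*, *kamej*).
The final consonant of *sodal* is /l/, which is non-nasal, so the suffix is -gam, giving *sodalgam*.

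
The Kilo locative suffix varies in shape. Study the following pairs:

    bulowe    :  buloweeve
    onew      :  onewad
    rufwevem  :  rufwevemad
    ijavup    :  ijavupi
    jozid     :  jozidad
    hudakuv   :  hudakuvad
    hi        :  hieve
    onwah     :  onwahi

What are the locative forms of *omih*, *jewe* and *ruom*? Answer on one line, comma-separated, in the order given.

Looking at the final sound of each stem: -i when the stem ends in a voiceless consonant (*ijavup*, *onwah*); -ad when the stem ends in a voiced consonant (*onew*, *rufwevem*, *jozid*, *hudakuv*); -eve when the stem ends in a vowel (*bulowe*, *hi*).
*omih* — final sound /h/ (a voiceless consonant) → -i → *omihi*.
*jewe* — final sound /e/ (a vowel) → -eve → *jeweeve*.
Since the final sound of *ruom* is /m/ (a voiced consonant), it takes -ad, giving *ruomad*.

omihi, jeweeve, ruomad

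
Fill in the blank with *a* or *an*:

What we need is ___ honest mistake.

The indefinite article is chosen by the initial *sound* of the following word, not its spelling.
*honest* begins with the sound /ɒ/ (silent h) — a vowel sound.
So the article is *an*: What we need is an honest mistake.

an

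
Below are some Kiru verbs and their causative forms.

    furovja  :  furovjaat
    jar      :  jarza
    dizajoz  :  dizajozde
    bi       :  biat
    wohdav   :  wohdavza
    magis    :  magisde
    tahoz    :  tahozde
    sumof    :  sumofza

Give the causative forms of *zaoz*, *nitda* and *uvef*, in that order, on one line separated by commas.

zaozde, nitdaat, uvefza

The alternation tracks the final sound of the stem — -de when the stem ends in a sibilant (*dizajoz*, *magis*, *tahoz*); -za when the stem ends in a non-sibilant consonant (*jar*, *wohdav*, *sumof*); -at when the stem ends in a vowel (*furovja*, *bi*).
The final sound of *zaoz* is /z/, which is a sibilant, so the suffix is -de, giving *zaozde*.
*nitda*: final sound = /a/, a vowel → -at → *nitdaat*.
*uvef*: final sound = /f/, a non-sibilant consonant → -za → *uvefza*.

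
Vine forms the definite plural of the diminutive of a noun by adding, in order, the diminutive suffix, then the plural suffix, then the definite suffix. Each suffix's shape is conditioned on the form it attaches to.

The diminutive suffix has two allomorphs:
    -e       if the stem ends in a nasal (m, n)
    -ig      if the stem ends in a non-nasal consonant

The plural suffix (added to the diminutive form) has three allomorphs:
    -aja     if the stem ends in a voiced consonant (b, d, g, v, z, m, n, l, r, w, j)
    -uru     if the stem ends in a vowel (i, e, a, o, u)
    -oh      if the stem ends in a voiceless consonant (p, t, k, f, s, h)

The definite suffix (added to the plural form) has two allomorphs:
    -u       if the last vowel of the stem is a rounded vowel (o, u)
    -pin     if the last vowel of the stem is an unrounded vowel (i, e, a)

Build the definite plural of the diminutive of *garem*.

Since the final consonant of *garem* is /m/ (a nasal), it takes -e, giving *gareme*.
The diminutive form *gareme* — final sound /e/ (a vowel) → -uru → *garemeuru*.
The plural form *garemeuru* — last vowel /u/ (a rounded vowel) → -u → *garemeuruu*.

garemeuruu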